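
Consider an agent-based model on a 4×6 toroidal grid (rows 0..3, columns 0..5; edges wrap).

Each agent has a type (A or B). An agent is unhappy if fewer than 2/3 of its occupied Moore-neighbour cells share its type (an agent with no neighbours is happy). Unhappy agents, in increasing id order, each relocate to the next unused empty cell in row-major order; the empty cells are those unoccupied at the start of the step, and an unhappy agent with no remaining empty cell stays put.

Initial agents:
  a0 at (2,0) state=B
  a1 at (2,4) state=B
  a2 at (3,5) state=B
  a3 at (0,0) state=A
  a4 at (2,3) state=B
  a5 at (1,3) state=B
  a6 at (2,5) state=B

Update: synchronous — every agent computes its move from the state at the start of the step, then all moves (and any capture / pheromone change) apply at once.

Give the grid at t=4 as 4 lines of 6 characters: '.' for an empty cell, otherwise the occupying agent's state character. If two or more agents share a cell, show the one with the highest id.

t=1: a0@(2,0):B a1@(2,4):B a2@(3,5):B a3@(0,1):A a4@(2,3):B a5@(1,3):B a6@(2,5):B
t=2: (unchanged — steady state)

.A....
...B..
B..BBB
.....B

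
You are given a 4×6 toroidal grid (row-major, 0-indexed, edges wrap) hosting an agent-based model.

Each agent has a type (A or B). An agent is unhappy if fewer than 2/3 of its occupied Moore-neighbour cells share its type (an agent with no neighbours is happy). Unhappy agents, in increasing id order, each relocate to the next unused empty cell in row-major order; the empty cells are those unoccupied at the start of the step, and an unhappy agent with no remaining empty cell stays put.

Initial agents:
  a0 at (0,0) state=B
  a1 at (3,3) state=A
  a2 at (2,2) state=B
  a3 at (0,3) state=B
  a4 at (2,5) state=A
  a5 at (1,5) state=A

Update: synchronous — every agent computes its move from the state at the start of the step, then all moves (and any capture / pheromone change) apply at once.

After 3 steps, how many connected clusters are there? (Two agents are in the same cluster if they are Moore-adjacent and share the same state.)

3

t=1: a0@(0,1):B a1@(0,2):A a2@(0,4):B a3@(0,5):B a4@(2,5):A a5@(1,0):A
t=2: a0@(0,0):B a1@(0,3):A a2@(0,4):B a3@(1,1):B a4@(2,5):A a5@(1,2):A
t=3: a0@(0,0):B a1@(0,1):A a2@(0,2):B a3@(0,5):B a4@(2,5):A a5@(1,0):A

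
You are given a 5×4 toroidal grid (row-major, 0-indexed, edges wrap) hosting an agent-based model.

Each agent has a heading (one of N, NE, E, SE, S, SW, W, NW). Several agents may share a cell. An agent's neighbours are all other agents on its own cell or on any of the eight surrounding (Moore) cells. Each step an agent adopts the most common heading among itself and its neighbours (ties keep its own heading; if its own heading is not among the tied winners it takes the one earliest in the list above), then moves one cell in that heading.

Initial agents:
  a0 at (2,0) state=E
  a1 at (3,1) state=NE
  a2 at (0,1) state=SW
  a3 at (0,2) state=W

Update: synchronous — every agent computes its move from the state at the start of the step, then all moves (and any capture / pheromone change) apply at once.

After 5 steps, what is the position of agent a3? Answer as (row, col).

(0, 1)

t=1: a0@(2,1):E a1@(2,2):NE a2@(1,0):SW a3@(0,1):W
t=2: a0@(2,2):E a1@(1,3):NE a2@(2,3):SW a3@(0,0):W
t=3: a0@(2,3):E a1@(0,0):NE a2@(3,2):SW a3@(0,3):W
t=4: a0@(2,0):E a1@(4,1):NE a2@(4,1):SW a3@(0,2):W
t=5: a0@(2,1):E a1@(3,2):NE a2@(0,0):SW a3@(0,1):W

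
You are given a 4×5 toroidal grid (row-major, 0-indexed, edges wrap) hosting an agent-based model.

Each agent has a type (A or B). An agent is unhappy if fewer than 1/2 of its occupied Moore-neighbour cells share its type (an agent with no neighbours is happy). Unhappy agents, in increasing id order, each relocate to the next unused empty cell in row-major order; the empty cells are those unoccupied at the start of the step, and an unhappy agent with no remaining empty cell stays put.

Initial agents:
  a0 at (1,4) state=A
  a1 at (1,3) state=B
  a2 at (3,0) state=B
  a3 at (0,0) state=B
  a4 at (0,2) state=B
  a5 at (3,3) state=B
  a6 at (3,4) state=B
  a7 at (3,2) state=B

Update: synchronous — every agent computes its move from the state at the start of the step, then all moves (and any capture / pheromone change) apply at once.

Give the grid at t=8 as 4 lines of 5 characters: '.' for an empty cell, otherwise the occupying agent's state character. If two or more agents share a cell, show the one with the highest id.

B.BA.
...B.
.....
B.BBB

t=1: a0@(0,1):A a1@(1,3):B a2@(3,0):B a3@(0,0):B a4@(0,2):B a5@(3,3):B a6@(3,4):B a7@(3,2):B
t=2: a0@(0,3):A a1@(1,3):B a2@(3,0):B a3@(0,0):B a4@(0,2):B a5@(3,3):B a6@(3,4):B a7@(3,2):B
t=3: a0@(0,1):A a1@(1,3):B a2@(3,0):B a3@(0,0):B a4@(0,2):B a5@(3,3):B a6@(3,4):B a7@(3,2):B
t=4: a0@(0,3):A a1@(1,3):B a2@(3,0):B a3@(0,0):B a4@(0,2):B a5@(3,3):B a6@(3,4):B a7@(3,2):B
t=5: a0@(0,1):A a1@(1,3):B a2@(3,0):B a3@(0,0):B a4@(0,2):B a5@(3,3):B a6@(3,4):B a7@(3,2):B
t=6: a0@(0,3):A a1@(1,3):B a2@(3,0):B a3@(0,0):B a4@(0,2):B a5@(3,3):B a6@(3,4):B a7@(3,2):B
t=7: a0@(0,1):A a1@(1,3):B a2@(3,0):B a3@(0,0):B a4@(0,2):B a5@(3,3):B a6@(3,4):B a7@(3,2):B
t=8: a0@(0,3):A a1@(1,3):B a2@(3,0):B a3@(0,0):B a4@(0,2):B a5@(3,3):B a6@(3,4):B a7@(3,2):B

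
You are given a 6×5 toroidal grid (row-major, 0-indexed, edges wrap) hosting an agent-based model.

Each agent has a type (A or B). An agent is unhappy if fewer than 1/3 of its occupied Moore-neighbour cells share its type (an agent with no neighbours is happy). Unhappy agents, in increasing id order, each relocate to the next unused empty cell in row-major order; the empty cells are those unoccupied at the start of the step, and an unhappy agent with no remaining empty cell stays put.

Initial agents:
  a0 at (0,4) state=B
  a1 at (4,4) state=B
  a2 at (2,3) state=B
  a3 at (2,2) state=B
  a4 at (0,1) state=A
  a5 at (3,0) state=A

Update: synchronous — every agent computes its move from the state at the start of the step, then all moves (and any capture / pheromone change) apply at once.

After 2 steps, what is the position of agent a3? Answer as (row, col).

t=1: a0@(0,4):B a1@(0,0):B a2@(2,3):B a3@(2,2):B a4@(0,1):A a5@(0,2):A
t=2: (unchanged — steady state)

(2, 2)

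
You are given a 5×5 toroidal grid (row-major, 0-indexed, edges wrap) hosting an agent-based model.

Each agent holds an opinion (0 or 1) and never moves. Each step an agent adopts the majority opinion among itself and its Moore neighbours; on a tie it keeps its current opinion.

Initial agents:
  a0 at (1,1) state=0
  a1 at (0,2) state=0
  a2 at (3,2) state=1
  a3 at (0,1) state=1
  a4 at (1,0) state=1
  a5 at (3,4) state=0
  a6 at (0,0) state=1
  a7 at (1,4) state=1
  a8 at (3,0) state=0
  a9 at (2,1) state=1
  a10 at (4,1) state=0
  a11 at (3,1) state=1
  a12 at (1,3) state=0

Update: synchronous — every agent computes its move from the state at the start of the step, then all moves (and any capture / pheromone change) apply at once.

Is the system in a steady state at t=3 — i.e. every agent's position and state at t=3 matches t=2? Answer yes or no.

t=1: a0@(1,1):1 a1@(0,2):0 a2@(3,2):1 a3@(0,1):1 a4@(1,0):1 a5@(3,4):0 a6@(0,0):1 a7@(1,4):1 a8@(3,0):0 a9@(2,1):1 a10@(4,1):1 a11@(3,1):1 a12@(1,3):0
t=2: a0@(1,1):1 a1@(0,2):1 a2@(3,2):1 a3@(0,1):1 a4@(1,0):1 a5@(3,4):0 a6@(0,0):1 a7@(1,4):1 a8@(3,0):1 a9@(2,1):1 a10@(4,1):1 a11@(3,1):1 a12@(1,3):0
t=3: a0@(1,1):1 a1@(0,2):1 a2@(3,2):1 a3@(0,1):1 a4@(1,0):1 a5@(3,4):0 a6@(0,0):1 a7@(1,4):1 a8@(3,0):1 a9@(2,1):1 a10@(4,1):1 a11@(3,1):1 a12@(1,3):1

no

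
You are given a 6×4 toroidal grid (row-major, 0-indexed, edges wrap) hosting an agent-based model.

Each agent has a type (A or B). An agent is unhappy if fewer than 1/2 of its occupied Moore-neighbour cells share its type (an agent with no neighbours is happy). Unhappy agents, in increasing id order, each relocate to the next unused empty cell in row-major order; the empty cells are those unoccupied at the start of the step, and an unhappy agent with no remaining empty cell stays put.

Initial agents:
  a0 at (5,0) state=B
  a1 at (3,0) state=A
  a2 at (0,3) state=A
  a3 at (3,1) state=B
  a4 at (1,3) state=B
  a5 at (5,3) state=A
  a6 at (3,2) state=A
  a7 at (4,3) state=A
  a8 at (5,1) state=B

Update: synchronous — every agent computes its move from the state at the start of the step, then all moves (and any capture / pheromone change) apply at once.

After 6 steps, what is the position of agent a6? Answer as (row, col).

t=1: a0@(0,0):B a1@(3,0):A a2@(0,1):A a3@(0,2):B a4@(1,0):B a5@(5,3):A a6@(3,2):A a7@(4,3):A a8@(5,1):B
t=2: a0@(0,0):B a1@(3,0):A a2@(0,3):A a3@(1,1):B a4@(1,0):B a5@(1,2):A a6@(3,2):A a7@(4,3):A a8@(5,1):B
t=3: a0@(0,0):B a1@(3,0):A a2@(0,1):A a3@(1,1):B a4@(1,0):B a5@(1,2):A a6@(3,2):A a7@(4,3):A a8@(5,1):B
t=4: a0@(0,0):B a1@(3,0):A a2@(0,2):A a3@(1,1):B a4@(1,0):B a5@(1,2):A a6@(3,2):A a7@(4,3):A a8@(5,1):B
t=5: a0@(0,0):B a1@(3,0):A a2@(0,1):A a3@(1,1):B a4@(1,0):B a5@(1,2):A a6@(3,2):A a7@(4,3):A a8@(5,1):B
t=6: a0@(0,0):B a1@(3,0):A a2@(0,2):A a3@(1,1):B a4@(1,0):B a5@(1,2):A a6@(3,2):A a7@(4,3):A a8@(5,1):B

(3, 2)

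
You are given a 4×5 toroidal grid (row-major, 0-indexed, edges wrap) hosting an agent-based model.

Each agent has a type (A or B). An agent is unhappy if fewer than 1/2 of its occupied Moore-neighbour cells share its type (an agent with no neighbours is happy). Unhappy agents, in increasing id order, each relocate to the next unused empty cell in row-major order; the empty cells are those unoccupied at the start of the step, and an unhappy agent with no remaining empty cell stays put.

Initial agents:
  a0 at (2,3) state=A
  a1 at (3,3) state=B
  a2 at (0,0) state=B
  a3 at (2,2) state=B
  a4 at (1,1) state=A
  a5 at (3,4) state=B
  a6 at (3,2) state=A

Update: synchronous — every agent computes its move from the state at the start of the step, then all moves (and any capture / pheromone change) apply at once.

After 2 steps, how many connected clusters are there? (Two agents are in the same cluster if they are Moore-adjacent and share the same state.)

t=1: a0@(0,1):A a1@(3,3):B a2@(0,0):B a3@(0,2):B a4@(0,3):A a5@(3,4):B a6@(0,4):A
t=2: a0@(1,0):A a1@(3,3):B a2@(1,1):B a3@(1,2):B a4@(1,3):A a5@(3,4):B a6@(1,4):A

3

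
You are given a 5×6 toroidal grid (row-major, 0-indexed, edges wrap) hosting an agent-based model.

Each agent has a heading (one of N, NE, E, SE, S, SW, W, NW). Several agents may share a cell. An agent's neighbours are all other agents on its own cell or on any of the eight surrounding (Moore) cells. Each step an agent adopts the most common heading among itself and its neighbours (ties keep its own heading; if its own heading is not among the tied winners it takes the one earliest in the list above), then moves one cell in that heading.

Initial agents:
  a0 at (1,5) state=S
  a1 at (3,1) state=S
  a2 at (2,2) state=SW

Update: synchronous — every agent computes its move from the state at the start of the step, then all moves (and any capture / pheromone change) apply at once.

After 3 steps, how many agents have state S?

3

t=1: a0@(2,5):S a1@(4,1):S a2@(3,1):SW
t=2: a0@(3,5):S a1@(0,1):S a2@(4,0):SW
t=3: a0@(4,5):S a1@(1,1):S a2@(0,0):S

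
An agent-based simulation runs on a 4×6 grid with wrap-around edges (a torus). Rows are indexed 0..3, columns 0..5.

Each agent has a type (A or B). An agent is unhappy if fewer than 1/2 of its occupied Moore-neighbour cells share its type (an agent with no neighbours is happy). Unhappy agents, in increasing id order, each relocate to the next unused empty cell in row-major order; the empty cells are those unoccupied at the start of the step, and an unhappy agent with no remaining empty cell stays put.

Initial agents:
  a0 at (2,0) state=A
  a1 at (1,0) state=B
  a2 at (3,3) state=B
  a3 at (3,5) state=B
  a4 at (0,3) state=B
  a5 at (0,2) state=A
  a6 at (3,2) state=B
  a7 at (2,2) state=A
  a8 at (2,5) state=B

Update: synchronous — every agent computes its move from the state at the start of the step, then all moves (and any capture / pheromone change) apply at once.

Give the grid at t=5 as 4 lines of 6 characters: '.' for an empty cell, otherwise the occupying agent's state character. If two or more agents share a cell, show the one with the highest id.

t=1: a0@(0,0):A a1@(1,0):B a2@(3,3):B a3@(3,5):B a4@(0,3):B a5@(0,1):A a6@(3,2):B a7@(0,4):A a8@(2,5):B
t=2: a0@(0,2):A a1@(0,5):B a2@(3,3):B a3@(1,1):B a4@(0,3):B a5@(1,2):A a6@(3,2):B a7@(1,3):A a8@(2,5):B
t=3: a0@(0,0):A a1@(0,5):B a2@(3,3):B a3@(0,1):B a4@(0,4):B a5@(1,2):A a6@(3,2):B a7@(1,3):A a8@(2,5):B
t=4: a0@(0,2):A a1@(0,5):B a2@(3,3):B a3@(0,3):B a4@(0,4):B a5@(1,2):A a6@(3,2):B a7@(1,3):A a8@(2,5):B
t=5: a0@(0,0):A a1@(0,5):B a2@(3,3):B a3@(0,3):B a4@(0,4):B a5@(1,2):A a6@(3,2):B a7@(1,3):A a8@(2,5):B

A..BBB
..AA..
.....B
..BB..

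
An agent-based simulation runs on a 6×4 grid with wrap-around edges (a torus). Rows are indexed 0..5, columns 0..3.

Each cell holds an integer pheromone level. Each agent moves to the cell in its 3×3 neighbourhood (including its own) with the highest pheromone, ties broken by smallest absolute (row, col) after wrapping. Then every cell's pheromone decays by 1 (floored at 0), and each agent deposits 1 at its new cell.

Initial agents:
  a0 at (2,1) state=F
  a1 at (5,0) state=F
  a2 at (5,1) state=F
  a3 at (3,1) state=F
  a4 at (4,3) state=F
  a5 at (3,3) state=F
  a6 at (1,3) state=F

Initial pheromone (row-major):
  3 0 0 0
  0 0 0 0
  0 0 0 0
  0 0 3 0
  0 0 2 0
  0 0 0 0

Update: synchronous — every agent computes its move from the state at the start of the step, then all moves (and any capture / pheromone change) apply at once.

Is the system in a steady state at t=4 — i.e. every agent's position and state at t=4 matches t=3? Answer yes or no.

t=1: a0@(3,2) a1@(0,0) a2@(0,0) a3@(3,2) a4@(3,2) a5@(3,2) a6@(0,0) | pheromone: 5 0 0 0 / 0 0 0 0 / 0 0 0 0 / 0 0 6 0 / 0 0 1 0 / 0 0 0 0
t=2: a0@(3,2) a1@(0,0) a2@(0,0) a3@(3,2) a4@(3,2) a5@(3,2) a6@(0,0) | pheromone: 7 0 0 0 / 0 0 0 0 / 0 0 0 0 / 0 0 9 0 / 0 0 0 0 / 0 0 0 0
t=3: a0@(3,2) a1@(0,0) a2@(0,0) a3@(3,2) a4@(3,2) a5@(3,2) a6@(0,0) | pheromone: 9 0 0 0 / 0 0 0 0 / 0 0 0 0 / 0 0 12 0 / 0 0 0 0 / 0 0 0 0
t=4: a0@(3,2) a1@(0,0) a2@(0,0) a3@(3,2) a4@(3,2) a5@(3,2) a6@(0,0) | pheromone: 11 0 0 0 / 0 0 0 0 / 0 0 0 0 / 0 0 15 0 / 0 0 0 0 / 0 0 0 0

yes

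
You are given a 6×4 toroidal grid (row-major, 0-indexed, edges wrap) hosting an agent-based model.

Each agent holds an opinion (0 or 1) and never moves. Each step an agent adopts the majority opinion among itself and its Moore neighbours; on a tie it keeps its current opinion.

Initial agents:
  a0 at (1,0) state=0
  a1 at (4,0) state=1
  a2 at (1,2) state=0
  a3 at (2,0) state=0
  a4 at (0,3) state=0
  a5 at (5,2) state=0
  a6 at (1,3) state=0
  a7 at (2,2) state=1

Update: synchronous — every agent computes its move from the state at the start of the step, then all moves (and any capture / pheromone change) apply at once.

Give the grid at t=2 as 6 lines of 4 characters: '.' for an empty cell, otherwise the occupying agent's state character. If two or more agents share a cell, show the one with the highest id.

t=1: a0@(1,0):0 a1@(4,0):1 a2@(1,2):0 a3@(2,0):0 a4@(0,3):0 a5@(5,2):0 a6@(1,3):0 a7@(2,2):0
t=2: (unchanged — steady state)

...0
0.00
0.0.
....
1...
..0.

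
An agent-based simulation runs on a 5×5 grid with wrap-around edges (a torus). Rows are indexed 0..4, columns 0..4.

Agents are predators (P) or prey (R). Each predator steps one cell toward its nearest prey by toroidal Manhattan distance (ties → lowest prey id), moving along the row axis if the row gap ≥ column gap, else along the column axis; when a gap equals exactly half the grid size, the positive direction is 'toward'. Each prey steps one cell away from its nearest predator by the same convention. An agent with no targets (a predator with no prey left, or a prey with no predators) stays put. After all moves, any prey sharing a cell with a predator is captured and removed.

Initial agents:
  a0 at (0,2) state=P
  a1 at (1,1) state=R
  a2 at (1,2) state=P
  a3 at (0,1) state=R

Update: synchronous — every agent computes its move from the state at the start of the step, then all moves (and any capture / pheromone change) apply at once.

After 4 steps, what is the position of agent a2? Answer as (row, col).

t=1: a0@(0,1):P a1@(1,0):R a2@(1,1):P a3@(0,0):R
t=2: a0@(0,0):P a1@(1,4):R a2@(1,0):P a3@(0,4):R
t=3: a0@(0,4):P a1@(1,3):R a2@(1,4):P a3@(0,3):R
t=4: a0@(0,3):P a1@(1,2):R a2@(1,3):P a3@(0,2):R

(1, 3)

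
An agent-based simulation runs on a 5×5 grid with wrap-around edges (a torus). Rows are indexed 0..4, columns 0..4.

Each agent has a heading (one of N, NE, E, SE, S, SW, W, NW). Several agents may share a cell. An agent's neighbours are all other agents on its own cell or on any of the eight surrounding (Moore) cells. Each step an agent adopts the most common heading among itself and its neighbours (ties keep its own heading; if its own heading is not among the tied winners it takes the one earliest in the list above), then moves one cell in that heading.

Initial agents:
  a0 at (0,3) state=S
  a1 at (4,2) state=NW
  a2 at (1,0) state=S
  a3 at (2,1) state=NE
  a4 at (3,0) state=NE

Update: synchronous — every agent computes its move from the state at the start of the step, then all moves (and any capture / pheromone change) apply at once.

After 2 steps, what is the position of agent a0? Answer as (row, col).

t=1: a0@(1,3):S a1@(3,1):NW a2@(2,0):S a3@(1,2):NE a4@(2,1):NE
t=2: a0@(2,3):S a1@(2,0):NW a2@(3,0):S a3@(0,3):NE a4@(1,2):NE

(2, 3)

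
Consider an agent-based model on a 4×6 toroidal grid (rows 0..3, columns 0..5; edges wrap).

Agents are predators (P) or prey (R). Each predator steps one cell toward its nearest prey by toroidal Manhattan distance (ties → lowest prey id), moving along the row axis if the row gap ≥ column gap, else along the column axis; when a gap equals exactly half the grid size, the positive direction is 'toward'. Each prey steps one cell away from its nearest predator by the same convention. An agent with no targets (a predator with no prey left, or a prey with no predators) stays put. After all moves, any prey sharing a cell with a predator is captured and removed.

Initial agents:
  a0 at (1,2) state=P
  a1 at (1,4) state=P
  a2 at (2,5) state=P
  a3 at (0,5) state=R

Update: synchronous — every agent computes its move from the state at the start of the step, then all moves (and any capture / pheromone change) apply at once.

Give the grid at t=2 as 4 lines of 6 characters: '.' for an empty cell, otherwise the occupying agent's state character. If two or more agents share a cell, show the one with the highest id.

....P.
...P..
......
.....P

t=1: a0@(1,3):P a1@(0,4):P a2@(3,5):P
t=2: (unchanged — steady state)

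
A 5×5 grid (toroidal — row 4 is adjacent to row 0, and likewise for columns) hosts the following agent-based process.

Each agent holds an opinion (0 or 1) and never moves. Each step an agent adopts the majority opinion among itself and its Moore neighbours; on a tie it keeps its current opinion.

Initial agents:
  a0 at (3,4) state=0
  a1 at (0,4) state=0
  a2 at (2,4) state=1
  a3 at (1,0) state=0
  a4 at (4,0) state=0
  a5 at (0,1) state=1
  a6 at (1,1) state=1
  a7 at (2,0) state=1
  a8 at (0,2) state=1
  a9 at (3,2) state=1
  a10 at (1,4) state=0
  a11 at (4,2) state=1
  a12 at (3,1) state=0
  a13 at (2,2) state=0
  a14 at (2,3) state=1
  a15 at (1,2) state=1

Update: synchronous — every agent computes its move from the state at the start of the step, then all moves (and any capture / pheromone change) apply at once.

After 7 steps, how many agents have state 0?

0

t=1: a0@(3,4):1 a1@(0,4):0 a2@(2,4):1 a3@(1,0):1 a4@(4,0):0 a5@(0,1):1 a6@(1,1):1 a7@(2,0):0 a8@(0,2):1 a9@(3,2):1 a10@(1,4):0 a11@(4,2):1 a12@(3,1):0 a13@(2,2):1 a14@(2,3):1 a15@(1,2):1
t=2: a0@(3,4):1 a1@(0,4):0 a2@(2,4):1 a3@(1,0):1 a4@(4,0):0 a5@(0,1):1 a6@(1,1):1 a7@(2,0):1 a8@(0,2):1 a9@(3,2):1 a10@(1,4):0 a11@(4,2):1 a12@(3,1):0 a13@(2,2):1 a14@(2,3):1 a15@(1,2):1
t=3: a0@(3,4):1 a1@(0,4):0 a2@(2,4):1 a3@(1,0):1 a4@(4,0):0 a5@(0,1):1 a6@(1,1):1 a7@(2,0):1 a8@(0,2):1 a9@(3,2):1 a10@(1,4):1 a11@(4,2):1 a12@(3,1):1 a13@(2,2):1 a14@(2,3):1 a15@(1,2):1
t=4: a0@(3,4):1 a1@(0,4):0 a2@(2,4):1 a3@(1,0):1 a4@(4,0):1 a5@(0,1):1 a6@(1,1):1 a7@(2,0):1 a8@(0,2):1 a9@(3,2):1 a10@(1,4):1 a11@(4,2):1 a12@(3,1):1 a13@(2,2):1 a14@(2,3):1 a15@(1,2):1
t=5: a0@(3,4):1 a1@(0,4):1 a2@(2,4):1 a3@(1,0):1 a4@(4,0):1 a5@(0,1):1 a6@(1,1):1 a7@(2,0):1 a8@(0,2):1 a9@(3,2):1 a10@(1,4):1 a11@(4,2):1 a12@(3,1):1 a13@(2,2):1 a14@(2,3):1 a15@(1,2):1
t=6: (unchanged — steady state)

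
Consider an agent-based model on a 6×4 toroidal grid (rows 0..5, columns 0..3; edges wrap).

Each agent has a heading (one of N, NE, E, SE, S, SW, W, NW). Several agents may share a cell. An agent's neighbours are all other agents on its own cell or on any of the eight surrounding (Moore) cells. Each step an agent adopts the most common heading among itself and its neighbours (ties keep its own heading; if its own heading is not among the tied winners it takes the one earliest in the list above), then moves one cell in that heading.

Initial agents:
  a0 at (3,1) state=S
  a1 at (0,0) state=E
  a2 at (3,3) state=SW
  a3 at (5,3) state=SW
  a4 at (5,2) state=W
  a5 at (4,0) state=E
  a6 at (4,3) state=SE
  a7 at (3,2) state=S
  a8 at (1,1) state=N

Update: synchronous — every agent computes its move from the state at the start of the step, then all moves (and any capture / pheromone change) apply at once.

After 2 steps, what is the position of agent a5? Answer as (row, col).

(0, 2)

t=1: a0@(4,1):S a1@(0,1):E a2@(4,2):SW a3@(5,0):E a4@(5,1):W a5@(5,3):SW a6@(5,2):SW a7@(4,2):S a8@(0,1):N
t=2: a0@(5,1):S a1@(0,2):E a2@(5,1):SW a3@(5,1):E a4@(5,2):E a5@(0,2):SW a6@(0,1):SW a7@(5,1):SW a8@(0,2):E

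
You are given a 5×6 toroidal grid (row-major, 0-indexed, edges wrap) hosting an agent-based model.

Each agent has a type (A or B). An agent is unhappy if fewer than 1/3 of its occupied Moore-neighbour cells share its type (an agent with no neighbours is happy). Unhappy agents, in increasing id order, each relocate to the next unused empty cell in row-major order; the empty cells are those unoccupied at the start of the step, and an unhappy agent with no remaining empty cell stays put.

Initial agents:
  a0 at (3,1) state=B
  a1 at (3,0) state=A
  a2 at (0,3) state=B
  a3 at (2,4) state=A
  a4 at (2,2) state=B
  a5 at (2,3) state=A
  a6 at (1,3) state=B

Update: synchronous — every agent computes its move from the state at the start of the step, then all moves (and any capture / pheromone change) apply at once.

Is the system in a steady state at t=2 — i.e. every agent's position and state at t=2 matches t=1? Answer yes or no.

yes

t=1: a0@(3,1):B a1@(0,0):A a2@(0,3):B a3@(2,4):A a4@(2,2):B a5@(2,3):A a6@(1,3):B
t=2: (unchanged — steady state)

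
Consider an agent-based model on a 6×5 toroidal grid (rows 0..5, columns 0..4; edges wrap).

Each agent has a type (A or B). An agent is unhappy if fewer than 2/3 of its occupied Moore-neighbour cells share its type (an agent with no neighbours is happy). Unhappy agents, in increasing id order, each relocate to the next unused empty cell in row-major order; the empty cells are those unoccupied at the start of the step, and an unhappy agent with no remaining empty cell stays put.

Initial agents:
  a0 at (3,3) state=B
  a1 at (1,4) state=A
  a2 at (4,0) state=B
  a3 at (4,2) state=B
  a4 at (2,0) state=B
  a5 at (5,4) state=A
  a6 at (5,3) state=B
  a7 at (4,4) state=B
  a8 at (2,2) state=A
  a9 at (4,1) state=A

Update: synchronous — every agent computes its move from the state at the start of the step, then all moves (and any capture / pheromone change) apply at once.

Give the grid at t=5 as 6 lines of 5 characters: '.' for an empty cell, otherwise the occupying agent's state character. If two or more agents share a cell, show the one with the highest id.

ABBA.
B...A
...A.
...B.
..B.B
.....

t=1: a0@(3,3):B a1@(0,0):A a2@(0,1):B a3@(4,2):B a4@(0,2):B a5@(0,3):A a6@(5,3):B a7@(4,4):B a8@(0,4):A a9@(1,0):A
t=2: a0@(3,3):B a1@(0,0):A a2@(1,1):B a3@(4,2):B a4@(0,2):B a5@(1,2):A a6@(1,3):B a7@(4,4):B a8@(0,4):A a9@(1,0):A
t=3: a0@(3,3):B a1@(0,0):A a2@(0,1):B a3@(4,2):B a4@(0,2):B a5@(0,3):A a6@(1,4):B a7@(4,4):B a8@(0,4):A a9@(1,0):A
t=4: a0@(3,3):B a1@(1,1):A a2@(1,2):B a3@(4,2):B a4@(1,3):B a5@(2,0):A a6@(2,1):B a7@(4,4):B a8@(0,4):A a9@(2,2):A
t=5: a0@(3,3):B a1@(0,0):A a2@(0,1):B a3@(4,2):B a4@(0,2):B a5@(0,3):A a6@(1,0):B a7@(4,4):B a8@(1,4):A a9@(2,3):A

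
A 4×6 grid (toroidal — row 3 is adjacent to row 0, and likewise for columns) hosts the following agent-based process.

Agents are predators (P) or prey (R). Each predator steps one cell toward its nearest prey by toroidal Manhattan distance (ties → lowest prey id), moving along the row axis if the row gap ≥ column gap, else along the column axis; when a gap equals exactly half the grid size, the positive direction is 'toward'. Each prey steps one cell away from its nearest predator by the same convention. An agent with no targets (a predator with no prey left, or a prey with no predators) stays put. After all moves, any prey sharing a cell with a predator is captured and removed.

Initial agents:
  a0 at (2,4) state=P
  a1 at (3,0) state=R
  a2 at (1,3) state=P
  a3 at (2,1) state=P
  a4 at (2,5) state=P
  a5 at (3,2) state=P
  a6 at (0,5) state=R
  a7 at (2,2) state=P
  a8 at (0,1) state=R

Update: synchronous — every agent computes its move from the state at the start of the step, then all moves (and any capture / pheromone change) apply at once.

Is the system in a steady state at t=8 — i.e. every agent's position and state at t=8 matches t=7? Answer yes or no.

yes

t=1: a0@(2,5):P a1@(0,0):R a2@(1,4):P a3@(3,1):P a4@(3,5):P a5@(3,1):P a7@(2,1):P
t=2: a0@(3,5):P a1@(1,0):R a2@(1,5):P a3@(0,1):P a4@(0,5):P a5@(0,1):P a7@(3,1):P
t=3: a0@(0,5):P a2@(1,0):P a3@(1,1):P a4@(1,5):P a5@(1,1):P a7@(0,1):P
t=4: (unchanged — steady state)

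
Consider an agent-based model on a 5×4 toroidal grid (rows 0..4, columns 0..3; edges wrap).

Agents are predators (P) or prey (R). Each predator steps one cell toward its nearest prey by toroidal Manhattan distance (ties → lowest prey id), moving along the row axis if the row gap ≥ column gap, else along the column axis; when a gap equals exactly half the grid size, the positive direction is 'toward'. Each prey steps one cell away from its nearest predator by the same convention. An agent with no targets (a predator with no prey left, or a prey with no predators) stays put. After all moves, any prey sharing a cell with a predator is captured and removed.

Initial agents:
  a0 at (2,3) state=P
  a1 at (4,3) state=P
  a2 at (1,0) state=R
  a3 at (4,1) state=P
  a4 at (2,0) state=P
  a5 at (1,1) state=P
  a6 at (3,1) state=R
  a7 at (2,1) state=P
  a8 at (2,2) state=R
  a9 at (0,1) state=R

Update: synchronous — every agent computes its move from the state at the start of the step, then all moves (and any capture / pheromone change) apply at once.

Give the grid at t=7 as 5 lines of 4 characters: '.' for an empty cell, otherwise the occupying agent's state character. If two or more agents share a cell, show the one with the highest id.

.PR.
....
P..R
....
....

t=1: a0@(2,2):P a1@(0,3):P a2@(0,0):R a3@(3,1):P a4@(1,0):P a5@(1,0):P a6@(2,1):R a7@(3,1):P a8@(2,1):R a9@(1,1):R
t=2: a0@(2,1):P a1@(0,0):P a2@(0,1):R a3@(2,1):P a4@(0,0):P a5@(0,0):P a6@(2,0):R a7@(2,1):P a8@(2,0):R a9@(1,2):R
t=3: a0@(2,0):P a1@(0,1):P a2@(0,2):R a3@(2,0):P a4@(0,1):P a5@(0,1):P a6@(2,3):R a7@(2,0):P a8@(2,3):R a9@(0,2):R
t=4: a0@(2,3):P a1@(0,2):P a2@(0,3):R a3@(2,3):P a4@(0,2):P a5@(0,2):P a6@(2,2):R a7@(2,3):P a8@(2,2):R a9@(0,3):R
t=5: a0@(2,2):P a1@(0,3):P a2@(0,0):R a3@(2,2):P a4@(0,3):P a5@(0,3):P a6@(2,1):R a7@(2,2):P a8@(2,1):R a9@(0,0):R
t=6: a0@(2,1):P a1@(0,0):P a2@(0,1):R a3@(2,1):P a4@(0,0):P a5@(0,0):P a6@(2,0):R a7@(2,1):P a8@(2,0):R a9@(0,1):R
t=7: a0@(2,0):P a1@(0,1):P a2@(0,2):R a3@(2,0):P a4@(0,1):P a5@(0,1):P a6@(2,3):R a7@(2,0):P a8@(2,3):R a9@(0,2):R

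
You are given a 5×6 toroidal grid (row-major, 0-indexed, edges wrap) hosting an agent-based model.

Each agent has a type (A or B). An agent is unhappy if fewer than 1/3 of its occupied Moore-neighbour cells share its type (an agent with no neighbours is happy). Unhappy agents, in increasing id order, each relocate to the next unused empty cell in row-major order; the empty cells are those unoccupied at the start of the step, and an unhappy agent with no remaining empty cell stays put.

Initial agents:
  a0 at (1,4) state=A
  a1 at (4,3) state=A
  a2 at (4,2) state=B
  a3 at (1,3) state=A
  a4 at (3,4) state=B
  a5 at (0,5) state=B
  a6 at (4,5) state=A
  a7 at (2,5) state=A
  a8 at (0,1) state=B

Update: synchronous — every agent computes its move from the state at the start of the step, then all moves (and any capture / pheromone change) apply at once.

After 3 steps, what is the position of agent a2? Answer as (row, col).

(4, 2)

t=1: a0@(1,4):A a1@(0,0):A a2@(4,2):B a3@(1,3):A a4@(0,2):B a5@(0,3):B a6@(0,4):A a7@(2,5):A a8@(0,1):B
t=2: a0@(1,4):A a1@(0,5):A a2@(4,2):B a3@(1,3):A a4@(0,2):B a5@(0,3):B a6@(0,4):A a7@(2,5):A a8@(0,1):B
t=3: (unchanged — steady state)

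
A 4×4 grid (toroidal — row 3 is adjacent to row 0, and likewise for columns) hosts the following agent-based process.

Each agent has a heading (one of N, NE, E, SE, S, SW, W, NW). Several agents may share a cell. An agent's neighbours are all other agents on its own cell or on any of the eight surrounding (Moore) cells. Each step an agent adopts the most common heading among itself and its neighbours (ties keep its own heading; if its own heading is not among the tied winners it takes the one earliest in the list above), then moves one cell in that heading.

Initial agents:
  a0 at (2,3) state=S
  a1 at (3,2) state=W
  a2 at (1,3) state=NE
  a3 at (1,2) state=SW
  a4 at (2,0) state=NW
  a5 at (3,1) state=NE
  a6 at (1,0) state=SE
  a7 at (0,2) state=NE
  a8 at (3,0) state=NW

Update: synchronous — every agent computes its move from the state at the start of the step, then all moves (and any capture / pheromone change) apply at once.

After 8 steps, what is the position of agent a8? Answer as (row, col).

t=1: a0@(1,2):NW a1@(2,3):NE a2@(0,0):NE a3@(0,3):NE a4@(1,3):NW a5@(2,2):NE a6@(2,1):SE a7@(3,3):NE a8@(2,3):NW
t=2: a0@(0,1):NW a1@(1,0):NE a2@(3,1):NE a3@(3,0):NE a4@(0,0):NE a5@(1,3):NE a6@(3,2):SE a7@(2,0):NE a8@(1,2):NW
t=3: a0@(3,2):NE a1@(0,1):NE a2@(2,2):NE a3@(2,1):NE a4@(3,1):NE a5@(0,0):NE a6@(0,3):SE a7@(1,1):NE a8@(0,1):NW
t=4: a0@(2,3):NE a1@(3,2):NE a2@(1,3):NE a3@(1,2):NE a4@(2,2):NE a5@(3,1):NE a6@(3,0):NE a7@(0,2):NE a8@(3,2):NE
t=5: a0@(1,0):NE a1@(2,3):NE a2@(0,0):NE a3@(0,3):NE a4@(1,3):NE a5@(2,2):NE a6@(2,1):NE a7@(3,3):NE a8@(2,3):NE
t=6: a0@(0,1):NE a1@(1,0):NE a2@(3,1):NE a3@(3,0):NE a4@(0,0):NE a5@(1,3):NE a6@(1,2):NE a7@(2,0):NE a8@(1,0):NE
t=7: a0@(3,2):NE a1@(0,1):NE a2@(2,2):NE a3@(2,1):NE a4@(3,1):NE a5@(0,0):NE a6@(0,3):NE a7@(1,1):NE a8@(0,1):NE
t=8: a0@(2,3):NE a1@(3,2):NE a2@(1,3):NE a3@(1,2):NE a4@(2,2):NE a5@(3,1):NE a6@(3,0):NE a7@(0,2):NE a8@(3,2):NE

(3, 2)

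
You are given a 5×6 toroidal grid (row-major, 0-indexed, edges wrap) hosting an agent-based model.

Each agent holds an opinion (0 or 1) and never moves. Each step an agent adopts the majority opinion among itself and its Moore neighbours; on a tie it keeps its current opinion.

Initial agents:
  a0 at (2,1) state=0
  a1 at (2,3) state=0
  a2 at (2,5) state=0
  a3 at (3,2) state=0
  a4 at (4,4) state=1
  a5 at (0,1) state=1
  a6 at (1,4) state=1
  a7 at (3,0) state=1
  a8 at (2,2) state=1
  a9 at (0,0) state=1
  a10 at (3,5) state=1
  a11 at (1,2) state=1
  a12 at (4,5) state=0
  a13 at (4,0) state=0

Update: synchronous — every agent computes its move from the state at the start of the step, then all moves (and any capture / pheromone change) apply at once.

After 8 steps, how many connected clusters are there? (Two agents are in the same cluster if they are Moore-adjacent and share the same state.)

t=1: a0@(2,1):1 a1@(2,3):1 a2@(2,5):1 a3@(3,2):0 a4@(4,4):1 a5@(0,1):1 a6@(1,4):0 a7@(3,0):0 a8@(2,2):0 a9@(0,0):1 a10@(3,5):1 a11@(1,2):1 a12@(4,5):1 a13@(4,0):1
t=2: a0@(2,1):0 a1@(2,3):0 a2@(2,5):1 a3@(3,2):0 a4@(4,4):1 a5@(0,1):1 a6@(1,4):1 a7@(3,0):1 a8@(2,2):1 a9@(0,0):1 a10@(3,5):1 a11@(1,2):1 a12@(4,5):1 a13@(4,0):1
t=3: a0@(2,1):1 a1@(2,3):1 a2@(2,5):1 a3@(3,2):0 a4@(4,4):1 a5@(0,1):1 a6@(1,4):1 a7@(3,0):1 a8@(2,2):0 a9@(0,0):1 a10@(3,5):1 a11@(1,2):1 a12@(4,5):1 a13@(4,0):1
t=4: a0@(2,1):1 a1@(2,3):1 a2@(2,5):1 a3@(3,2):0 a4@(4,4):1 a5@(0,1):1 a6@(1,4):1 a7@(3,0):1 a8@(2,2):1 a9@(0,0):1 a10@(3,5):1 a11@(1,2):1 a12@(4,5):1 a13@(4,0):1
t=5: a0@(2,1):1 a1@(2,3):1 a2@(2,5):1 a3@(3,2):1 a4@(4,4):1 a5@(0,1):1 a6@(1,4):1 a7@(3,0):1 a8@(2,2):1 a9@(0,0):1 a10@(3,5):1 a11@(1,2):1 a12@(4,5):1 a13@(4,0):1
t=6: (unchanged — steady state)

1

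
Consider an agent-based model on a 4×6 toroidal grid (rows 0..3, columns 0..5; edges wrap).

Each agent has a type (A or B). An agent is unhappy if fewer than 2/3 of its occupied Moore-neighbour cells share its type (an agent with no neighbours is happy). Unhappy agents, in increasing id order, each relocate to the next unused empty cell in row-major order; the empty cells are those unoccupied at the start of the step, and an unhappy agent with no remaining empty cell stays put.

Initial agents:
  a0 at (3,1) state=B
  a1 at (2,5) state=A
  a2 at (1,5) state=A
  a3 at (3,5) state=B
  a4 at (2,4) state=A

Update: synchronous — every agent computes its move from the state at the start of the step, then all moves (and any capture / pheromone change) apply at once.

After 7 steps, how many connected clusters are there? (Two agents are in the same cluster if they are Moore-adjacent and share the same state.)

2

t=1: a0@(3,1):B a1@(2,5):A a2@(1,5):A a3@(0,0):B a4@(2,4):A
t=2: a0@(3,1):B a1@(2,5):A a2@(1,5):A a3@(0,1):B a4@(2,4):A
t=3: (unchanged — steady state)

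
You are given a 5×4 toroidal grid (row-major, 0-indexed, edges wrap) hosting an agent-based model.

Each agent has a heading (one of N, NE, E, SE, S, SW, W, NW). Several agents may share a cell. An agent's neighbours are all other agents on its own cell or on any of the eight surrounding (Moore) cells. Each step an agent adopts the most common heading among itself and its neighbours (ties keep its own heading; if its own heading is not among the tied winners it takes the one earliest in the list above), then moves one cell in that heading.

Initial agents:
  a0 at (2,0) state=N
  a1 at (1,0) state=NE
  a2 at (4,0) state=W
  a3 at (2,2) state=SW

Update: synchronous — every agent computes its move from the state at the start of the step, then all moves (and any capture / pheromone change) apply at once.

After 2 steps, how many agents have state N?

t=1: a0@(1,0):N a1@(0,1):NE a2@(4,3):W a3@(3,1):SW
t=2: a0@(0,0):N a1@(4,2):NE a2@(4,2):W a3@(4,0):SW

1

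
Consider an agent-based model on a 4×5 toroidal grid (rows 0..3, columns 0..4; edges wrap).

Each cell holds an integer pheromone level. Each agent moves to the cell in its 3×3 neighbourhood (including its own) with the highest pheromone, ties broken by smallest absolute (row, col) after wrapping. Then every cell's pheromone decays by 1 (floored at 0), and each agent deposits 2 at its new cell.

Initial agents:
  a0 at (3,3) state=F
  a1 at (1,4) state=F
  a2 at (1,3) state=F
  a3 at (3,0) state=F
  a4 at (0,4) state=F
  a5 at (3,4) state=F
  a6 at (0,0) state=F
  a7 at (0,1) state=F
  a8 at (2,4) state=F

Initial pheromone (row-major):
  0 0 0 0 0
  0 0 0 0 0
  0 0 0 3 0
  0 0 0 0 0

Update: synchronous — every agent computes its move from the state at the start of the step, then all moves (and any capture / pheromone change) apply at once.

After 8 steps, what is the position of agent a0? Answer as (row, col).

(2, 3)

t=1: a0@(2,3) a1@(2,3) a2@(2,3) a3@(0,0) a4@(0,0) a5@(2,3) a6@(0,0) a7@(0,0) a8@(2,3) | pheromone: 8 0 0 0 0 / 0 0 0 0 0 / 0 0 0 12 0 / 0 0 0 0 0
t=2: a0@(2,3) a1@(2,3) a2@(2,3) a3@(0,0) a4@(0,0) a5@(2,3) a6@(0,0) a7@(0,0) a8@(2,3) | pheromone: 15 0 0 0 0 / 0 0 0 0 0 / 0 0 0 21 0 / 0 0 0 0 0
t=3: a0@(2,3) a1@(2,3) a2@(2,3) a3@(0,0) a4@(0,0) a5@(2,3) a6@(0,0) a7@(0,0) a8@(2,3) | pheromone: 22 0 0 0 0 / 0 0 0 0 0 / 0 0 0 30 0 / 0 0 0 0 0
t=4: a0@(2,3) a1@(2,3) a2@(2,3) a3@(0,0) a4@(0,0) a5@(2,3) a6@(0,0) a7@(0,0) a8@(2,3) | pheromone: 29 0 0 0 0 / 0 0 0 0 0 / 0 0 0 39 0 / 0 0 0 0 0
t=5: a0@(2,3) a1@(2,3) a2@(2,3) a3@(0,0) a4@(0,0) a5@(2,3) a6@(0,0) a7@(0,0) a8@(2,3) | pheromone: 36 0 0 0 0 / 0 0 0 0 0 / 0 0 0 48 0 / 0 0 0 0 0
t=6: a0@(2,3) a1@(2,3) a2@(2,3) a3@(0,0) a4@(0,0) a5@(2,3) a6@(0,0) a7@(0,0) a8@(2,3) | pheromone: 43 0 0 0 0 / 0 0 0 0 0 / 0 0 0 57 0 / 0 0 0 0 0
t=7: a0@(2,3) a1@(2,3) a2@(2,3) a3@(0,0) a4@(0,0) a5@(2,3) a6@(0,0) a7@(0,0) a8@(2,3) | pheromone: 50 0 0 0 0 / 0 0 0 0 0 / 0 0 0 66 0 / 0 0 0 0 0
t=8: a0@(2,3) a1@(2,3) a2@(2,3) a3@(0,0) a4@(0,0) a5@(2,3) a6@(0,0) a7@(0,0) a8@(2,3) | pheromone: 57 0 0 0 0 / 0 0 0 0 0 / 0 0 0 75 0 / 0 0 0 0 0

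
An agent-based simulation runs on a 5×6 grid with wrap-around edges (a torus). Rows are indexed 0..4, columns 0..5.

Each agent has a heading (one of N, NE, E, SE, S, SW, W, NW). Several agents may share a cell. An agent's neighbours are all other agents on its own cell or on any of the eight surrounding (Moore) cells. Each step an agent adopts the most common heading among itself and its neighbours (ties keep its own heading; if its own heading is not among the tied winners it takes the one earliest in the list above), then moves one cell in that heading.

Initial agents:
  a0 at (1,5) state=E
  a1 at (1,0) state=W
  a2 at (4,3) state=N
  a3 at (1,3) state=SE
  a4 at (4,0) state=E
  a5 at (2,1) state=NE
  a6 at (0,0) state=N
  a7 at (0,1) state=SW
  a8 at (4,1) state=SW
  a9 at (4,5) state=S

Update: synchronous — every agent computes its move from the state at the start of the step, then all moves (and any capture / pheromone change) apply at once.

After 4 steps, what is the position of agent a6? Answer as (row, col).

t=1: a0@(1,0):E a1@(1,5):W a2@(3,3):N a3@(2,4):SE a4@(0,5):SW a5@(1,2):NE a6@(0,1):E a7@(1,0):SW a8@(0,0):SW a9@(0,5):S
t=2: a0@(2,5):SW a1@(2,4):SW a2@(2,3):N a3@(3,5):SE a4@(1,4):SW a5@(0,3):NE a6@(0,2):E a7@(2,5):SW a8@(1,5):SW a9@(1,4):SW
t=3: a0@(3,4):SW a1@(3,3):SW a2@(3,2):SW a3@(4,4):SW a4@(2,3):SW a5@(1,2):SW a6@(0,3):E a7@(3,4):SW a8@(2,4):SW a9@(2,3):SW
t=4: a0@(4,3):SW a1@(4,2):SW a2@(4,1):SW a3@(0,3):SW a4@(3,2):SW a5@(2,1):SW a6@(1,2):SW a7@(4,3):SW a8@(3,3):SW a9@(3,2):SW

(1, 2)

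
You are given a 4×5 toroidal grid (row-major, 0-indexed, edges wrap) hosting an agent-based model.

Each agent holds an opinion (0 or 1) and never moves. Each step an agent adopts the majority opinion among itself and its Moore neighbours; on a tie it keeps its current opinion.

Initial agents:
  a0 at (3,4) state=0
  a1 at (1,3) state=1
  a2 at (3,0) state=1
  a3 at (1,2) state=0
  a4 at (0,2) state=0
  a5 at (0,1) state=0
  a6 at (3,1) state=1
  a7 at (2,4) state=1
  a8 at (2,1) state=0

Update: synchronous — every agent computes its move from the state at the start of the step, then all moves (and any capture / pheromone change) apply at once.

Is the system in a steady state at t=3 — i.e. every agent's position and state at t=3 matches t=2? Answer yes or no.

t=1: a0@(3,4):1 a1@(1,3):1 a2@(3,0):1 a3@(1,2):0 a4@(0,2):0 a5@(0,1):0 a6@(3,1):0 a7@(2,4):1 a8@(2,1):0
t=2: (unchanged — steady state)

yes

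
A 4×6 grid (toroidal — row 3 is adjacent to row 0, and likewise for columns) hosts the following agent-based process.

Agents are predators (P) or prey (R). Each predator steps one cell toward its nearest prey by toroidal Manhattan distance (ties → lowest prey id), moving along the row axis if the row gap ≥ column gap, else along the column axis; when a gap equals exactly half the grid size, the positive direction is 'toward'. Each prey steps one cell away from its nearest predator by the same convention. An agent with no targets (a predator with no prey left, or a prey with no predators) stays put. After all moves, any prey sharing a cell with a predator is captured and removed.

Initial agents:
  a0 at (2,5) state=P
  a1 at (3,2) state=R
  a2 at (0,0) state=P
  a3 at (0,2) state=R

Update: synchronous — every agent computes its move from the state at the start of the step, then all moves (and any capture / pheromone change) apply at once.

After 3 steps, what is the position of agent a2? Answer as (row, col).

(0, 3)

t=1: a0@(2,0):P a1@(3,3):R a2@(0,1):P a3@(0,3):R
t=2: a0@(2,1):P a1@(3,4):R a2@(0,2):P a3@(0,4):R
t=3: a0@(2,2):P a1@(3,5):R a2@(0,3):P a3@(0,5):R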